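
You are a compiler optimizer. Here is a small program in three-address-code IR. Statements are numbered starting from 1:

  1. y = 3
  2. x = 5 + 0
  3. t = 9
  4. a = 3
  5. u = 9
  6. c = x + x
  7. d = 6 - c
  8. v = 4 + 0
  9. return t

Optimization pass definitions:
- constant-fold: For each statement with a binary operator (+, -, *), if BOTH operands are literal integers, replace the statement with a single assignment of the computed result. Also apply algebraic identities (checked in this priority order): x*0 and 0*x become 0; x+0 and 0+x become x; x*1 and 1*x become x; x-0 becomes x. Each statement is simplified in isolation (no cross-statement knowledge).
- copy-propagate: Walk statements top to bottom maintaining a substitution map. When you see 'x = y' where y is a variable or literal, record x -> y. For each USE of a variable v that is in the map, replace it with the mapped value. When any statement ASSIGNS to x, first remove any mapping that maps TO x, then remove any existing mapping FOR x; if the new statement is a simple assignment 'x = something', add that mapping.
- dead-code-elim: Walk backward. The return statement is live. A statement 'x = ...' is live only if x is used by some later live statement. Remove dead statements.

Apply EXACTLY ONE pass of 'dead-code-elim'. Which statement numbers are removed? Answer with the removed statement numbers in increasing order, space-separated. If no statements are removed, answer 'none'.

Answer: 1 2 4 5 6 7 8

Derivation:
Backward liveness scan:
Stmt 1 'y = 3': DEAD (y not in live set [])
Stmt 2 'x = 5 + 0': DEAD (x not in live set [])
Stmt 3 't = 9': KEEP (t is live); live-in = []
Stmt 4 'a = 3': DEAD (a not in live set ['t'])
Stmt 5 'u = 9': DEAD (u not in live set ['t'])
Stmt 6 'c = x + x': DEAD (c not in live set ['t'])
Stmt 7 'd = 6 - c': DEAD (d not in live set ['t'])
Stmt 8 'v = 4 + 0': DEAD (v not in live set ['t'])
Stmt 9 'return t': KEEP (return); live-in = ['t']
Removed statement numbers: [1, 2, 4, 5, 6, 7, 8]
Surviving IR:
  t = 9
  return t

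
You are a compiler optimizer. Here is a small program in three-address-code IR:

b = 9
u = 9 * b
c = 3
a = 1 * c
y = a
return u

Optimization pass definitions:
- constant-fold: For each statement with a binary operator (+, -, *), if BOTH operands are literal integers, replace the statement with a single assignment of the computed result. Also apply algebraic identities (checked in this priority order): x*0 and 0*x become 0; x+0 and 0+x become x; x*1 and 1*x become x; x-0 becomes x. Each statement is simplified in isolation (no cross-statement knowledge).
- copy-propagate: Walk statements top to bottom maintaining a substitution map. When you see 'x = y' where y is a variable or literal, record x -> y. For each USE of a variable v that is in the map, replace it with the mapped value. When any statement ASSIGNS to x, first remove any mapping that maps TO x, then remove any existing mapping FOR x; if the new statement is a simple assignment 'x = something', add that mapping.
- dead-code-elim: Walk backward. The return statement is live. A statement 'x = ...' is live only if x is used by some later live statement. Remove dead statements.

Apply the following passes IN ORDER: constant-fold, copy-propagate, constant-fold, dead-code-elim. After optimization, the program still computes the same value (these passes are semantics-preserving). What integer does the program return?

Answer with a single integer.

Answer: 81

Derivation:
Initial IR:
  b = 9
  u = 9 * b
  c = 3
  a = 1 * c
  y = a
  return u
After constant-fold (6 stmts):
  b = 9
  u = 9 * b
  c = 3
  a = c
  y = a
  return u
After copy-propagate (6 stmts):
  b = 9
  u = 9 * 9
  c = 3
  a = 3
  y = 3
  return u
After constant-fold (6 stmts):
  b = 9
  u = 81
  c = 3
  a = 3
  y = 3
  return u
After dead-code-elim (2 stmts):
  u = 81
  return u
Evaluate:
  b = 9  =>  b = 9
  u = 9 * b  =>  u = 81
  c = 3  =>  c = 3
  a = 1 * c  =>  a = 3
  y = a  =>  y = 3
  return u = 81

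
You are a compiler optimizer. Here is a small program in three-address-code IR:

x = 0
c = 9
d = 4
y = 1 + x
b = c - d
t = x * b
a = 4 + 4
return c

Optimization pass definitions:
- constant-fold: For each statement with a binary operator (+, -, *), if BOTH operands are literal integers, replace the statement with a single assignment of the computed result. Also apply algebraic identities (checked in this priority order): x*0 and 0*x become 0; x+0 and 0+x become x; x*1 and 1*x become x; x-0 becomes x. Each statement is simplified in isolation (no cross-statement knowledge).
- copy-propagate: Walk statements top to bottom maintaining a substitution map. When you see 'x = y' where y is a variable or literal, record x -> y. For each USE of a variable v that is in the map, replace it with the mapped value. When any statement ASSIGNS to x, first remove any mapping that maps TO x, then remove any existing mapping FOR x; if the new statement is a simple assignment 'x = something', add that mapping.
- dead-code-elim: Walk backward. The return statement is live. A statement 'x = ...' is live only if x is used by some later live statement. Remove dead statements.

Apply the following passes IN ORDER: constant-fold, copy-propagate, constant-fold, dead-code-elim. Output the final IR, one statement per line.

Initial IR:
  x = 0
  c = 9
  d = 4
  y = 1 + x
  b = c - d
  t = x * b
  a = 4 + 4
  return c
After constant-fold (8 stmts):
  x = 0
  c = 9
  d = 4
  y = 1 + x
  b = c - d
  t = x * b
  a = 8
  return c
After copy-propagate (8 stmts):
  x = 0
  c = 9
  d = 4
  y = 1 + 0
  b = 9 - 4
  t = 0 * b
  a = 8
  return 9
After constant-fold (8 stmts):
  x = 0
  c = 9
  d = 4
  y = 1
  b = 5
  t = 0
  a = 8
  return 9
After dead-code-elim (1 stmts):
  return 9

Answer: return 9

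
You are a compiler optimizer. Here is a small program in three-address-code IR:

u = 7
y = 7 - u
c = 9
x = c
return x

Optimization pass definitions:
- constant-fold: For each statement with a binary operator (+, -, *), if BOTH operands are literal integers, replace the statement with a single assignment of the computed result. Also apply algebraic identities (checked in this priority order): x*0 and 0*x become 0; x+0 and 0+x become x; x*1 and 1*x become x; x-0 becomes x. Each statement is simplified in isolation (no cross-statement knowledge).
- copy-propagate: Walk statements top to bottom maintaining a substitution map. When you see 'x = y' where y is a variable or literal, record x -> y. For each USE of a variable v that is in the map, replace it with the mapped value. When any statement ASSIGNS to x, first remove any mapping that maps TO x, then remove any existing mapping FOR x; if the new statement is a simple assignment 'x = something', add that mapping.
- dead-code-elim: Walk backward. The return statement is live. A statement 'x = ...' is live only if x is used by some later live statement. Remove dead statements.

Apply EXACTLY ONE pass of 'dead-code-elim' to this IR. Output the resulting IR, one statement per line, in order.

Answer: c = 9
x = c
return x

Derivation:
Applying dead-code-elim statement-by-statement:
  [5] return x  -> KEEP (return); live=['x']
  [4] x = c  -> KEEP; live=['c']
  [3] c = 9  -> KEEP; live=[]
  [2] y = 7 - u  -> DEAD (y not live)
  [1] u = 7  -> DEAD (u not live)
Result (3 stmts):
  c = 9
  x = c
  return x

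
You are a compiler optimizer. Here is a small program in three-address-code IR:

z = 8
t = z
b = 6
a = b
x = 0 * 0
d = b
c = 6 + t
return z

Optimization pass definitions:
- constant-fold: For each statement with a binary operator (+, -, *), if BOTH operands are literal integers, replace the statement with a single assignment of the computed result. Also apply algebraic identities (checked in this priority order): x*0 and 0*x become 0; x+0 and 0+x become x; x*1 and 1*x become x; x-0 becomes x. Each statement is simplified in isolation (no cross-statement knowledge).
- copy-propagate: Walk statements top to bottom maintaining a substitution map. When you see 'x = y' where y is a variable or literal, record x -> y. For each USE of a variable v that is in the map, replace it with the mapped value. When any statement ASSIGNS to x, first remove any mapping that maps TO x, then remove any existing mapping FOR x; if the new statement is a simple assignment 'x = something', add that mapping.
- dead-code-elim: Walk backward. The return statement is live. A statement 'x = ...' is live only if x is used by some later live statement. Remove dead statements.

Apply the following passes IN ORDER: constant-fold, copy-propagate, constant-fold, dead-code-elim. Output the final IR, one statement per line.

Answer: return 8

Derivation:
Initial IR:
  z = 8
  t = z
  b = 6
  a = b
  x = 0 * 0
  d = b
  c = 6 + t
  return z
After constant-fold (8 stmts):
  z = 8
  t = z
  b = 6
  a = b
  x = 0
  d = b
  c = 6 + t
  return z
After copy-propagate (8 stmts):
  z = 8
  t = 8
  b = 6
  a = 6
  x = 0
  d = 6
  c = 6 + 8
  return 8
After constant-fold (8 stmts):
  z = 8
  t = 8
  b = 6
  a = 6
  x = 0
  d = 6
  c = 14
  return 8
After dead-code-elim (1 stmts):
  return 8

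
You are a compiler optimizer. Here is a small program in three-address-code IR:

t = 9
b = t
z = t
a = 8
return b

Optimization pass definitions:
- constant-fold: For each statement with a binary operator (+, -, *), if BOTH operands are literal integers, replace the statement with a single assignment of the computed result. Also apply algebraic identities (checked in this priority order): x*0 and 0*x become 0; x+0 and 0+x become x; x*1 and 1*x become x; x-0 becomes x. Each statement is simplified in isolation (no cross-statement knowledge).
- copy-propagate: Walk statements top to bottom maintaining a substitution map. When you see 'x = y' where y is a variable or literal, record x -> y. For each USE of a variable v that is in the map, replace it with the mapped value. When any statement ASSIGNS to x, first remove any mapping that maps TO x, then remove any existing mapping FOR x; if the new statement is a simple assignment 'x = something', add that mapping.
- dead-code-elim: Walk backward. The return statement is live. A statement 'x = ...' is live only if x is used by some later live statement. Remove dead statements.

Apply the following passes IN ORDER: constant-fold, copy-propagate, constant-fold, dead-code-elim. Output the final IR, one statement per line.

Answer: return 9

Derivation:
Initial IR:
  t = 9
  b = t
  z = t
  a = 8
  return b
After constant-fold (5 stmts):
  t = 9
  b = t
  z = t
  a = 8
  return b
After copy-propagate (5 stmts):
  t = 9
  b = 9
  z = 9
  a = 8
  return 9
After constant-fold (5 stmts):
  t = 9
  b = 9
  z = 9
  a = 8
  return 9
After dead-code-elim (1 stmts):
  return 9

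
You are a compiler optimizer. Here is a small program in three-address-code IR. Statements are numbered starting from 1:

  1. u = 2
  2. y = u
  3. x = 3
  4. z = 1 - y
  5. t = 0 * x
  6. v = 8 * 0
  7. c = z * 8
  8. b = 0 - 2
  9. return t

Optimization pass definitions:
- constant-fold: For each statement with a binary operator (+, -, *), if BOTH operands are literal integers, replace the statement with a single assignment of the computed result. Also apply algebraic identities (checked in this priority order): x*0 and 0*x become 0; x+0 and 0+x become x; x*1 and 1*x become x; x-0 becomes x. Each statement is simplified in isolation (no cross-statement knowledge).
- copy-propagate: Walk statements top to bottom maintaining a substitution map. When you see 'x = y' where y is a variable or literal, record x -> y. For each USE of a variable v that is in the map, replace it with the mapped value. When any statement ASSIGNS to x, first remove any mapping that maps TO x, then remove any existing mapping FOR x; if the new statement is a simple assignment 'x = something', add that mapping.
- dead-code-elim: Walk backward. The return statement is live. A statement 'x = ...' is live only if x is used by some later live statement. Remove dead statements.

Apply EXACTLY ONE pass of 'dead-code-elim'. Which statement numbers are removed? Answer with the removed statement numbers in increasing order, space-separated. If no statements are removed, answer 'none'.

Backward liveness scan:
Stmt 1 'u = 2': DEAD (u not in live set [])
Stmt 2 'y = u': DEAD (y not in live set [])
Stmt 3 'x = 3': KEEP (x is live); live-in = []
Stmt 4 'z = 1 - y': DEAD (z not in live set ['x'])
Stmt 5 't = 0 * x': KEEP (t is live); live-in = ['x']
Stmt 6 'v = 8 * 0': DEAD (v not in live set ['t'])
Stmt 7 'c = z * 8': DEAD (c not in live set ['t'])
Stmt 8 'b = 0 - 2': DEAD (b not in live set ['t'])
Stmt 9 'return t': KEEP (return); live-in = ['t']
Removed statement numbers: [1, 2, 4, 6, 7, 8]
Surviving IR:
  x = 3
  t = 0 * x
  return t

Answer: 1 2 4 6 7 8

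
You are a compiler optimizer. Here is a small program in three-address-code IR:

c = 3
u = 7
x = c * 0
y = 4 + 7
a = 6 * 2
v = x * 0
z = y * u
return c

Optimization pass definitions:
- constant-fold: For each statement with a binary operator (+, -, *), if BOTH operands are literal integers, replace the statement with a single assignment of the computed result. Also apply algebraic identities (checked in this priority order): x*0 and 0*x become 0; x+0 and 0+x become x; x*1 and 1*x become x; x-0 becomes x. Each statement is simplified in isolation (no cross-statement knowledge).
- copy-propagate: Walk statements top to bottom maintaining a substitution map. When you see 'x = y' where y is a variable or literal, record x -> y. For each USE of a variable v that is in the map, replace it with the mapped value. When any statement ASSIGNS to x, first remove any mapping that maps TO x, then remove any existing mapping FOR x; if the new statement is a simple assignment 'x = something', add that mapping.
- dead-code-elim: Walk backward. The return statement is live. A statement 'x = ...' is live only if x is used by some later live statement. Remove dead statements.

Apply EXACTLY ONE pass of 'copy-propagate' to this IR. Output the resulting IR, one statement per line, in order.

Answer: c = 3
u = 7
x = 3 * 0
y = 4 + 7
a = 6 * 2
v = x * 0
z = y * 7
return 3

Derivation:
Applying copy-propagate statement-by-statement:
  [1] c = 3  (unchanged)
  [2] u = 7  (unchanged)
  [3] x = c * 0  -> x = 3 * 0
  [4] y = 4 + 7  (unchanged)
  [5] a = 6 * 2  (unchanged)
  [6] v = x * 0  (unchanged)
  [7] z = y * u  -> z = y * 7
  [8] return c  -> return 3
Result (8 stmts):
  c = 3
  u = 7
  x = 3 * 0
  y = 4 + 7
  a = 6 * 2
  v = x * 0
  z = y * 7
  return 3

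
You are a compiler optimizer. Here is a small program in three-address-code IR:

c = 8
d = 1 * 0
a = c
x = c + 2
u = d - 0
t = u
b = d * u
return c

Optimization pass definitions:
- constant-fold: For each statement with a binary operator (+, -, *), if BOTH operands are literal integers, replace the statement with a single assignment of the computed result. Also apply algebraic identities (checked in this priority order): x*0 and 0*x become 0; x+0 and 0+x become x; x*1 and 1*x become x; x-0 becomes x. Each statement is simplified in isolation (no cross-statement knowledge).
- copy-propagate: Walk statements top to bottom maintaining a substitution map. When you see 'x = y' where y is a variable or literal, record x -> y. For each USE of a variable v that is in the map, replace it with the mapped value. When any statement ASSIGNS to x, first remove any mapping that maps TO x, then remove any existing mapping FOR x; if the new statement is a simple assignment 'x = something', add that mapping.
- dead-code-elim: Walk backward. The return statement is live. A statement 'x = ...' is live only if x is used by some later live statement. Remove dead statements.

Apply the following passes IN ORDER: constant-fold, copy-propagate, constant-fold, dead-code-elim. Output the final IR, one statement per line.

Initial IR:
  c = 8
  d = 1 * 0
  a = c
  x = c + 2
  u = d - 0
  t = u
  b = d * u
  return c
After constant-fold (8 stmts):
  c = 8
  d = 0
  a = c
  x = c + 2
  u = d
  t = u
  b = d * u
  return c
After copy-propagate (8 stmts):
  c = 8
  d = 0
  a = 8
  x = 8 + 2
  u = 0
  t = 0
  b = 0 * 0
  return 8
After constant-fold (8 stmts):
  c = 8
  d = 0
  a = 8
  x = 10
  u = 0
  t = 0
  b = 0
  return 8
After dead-code-elim (1 stmts):
  return 8

Answer: return 8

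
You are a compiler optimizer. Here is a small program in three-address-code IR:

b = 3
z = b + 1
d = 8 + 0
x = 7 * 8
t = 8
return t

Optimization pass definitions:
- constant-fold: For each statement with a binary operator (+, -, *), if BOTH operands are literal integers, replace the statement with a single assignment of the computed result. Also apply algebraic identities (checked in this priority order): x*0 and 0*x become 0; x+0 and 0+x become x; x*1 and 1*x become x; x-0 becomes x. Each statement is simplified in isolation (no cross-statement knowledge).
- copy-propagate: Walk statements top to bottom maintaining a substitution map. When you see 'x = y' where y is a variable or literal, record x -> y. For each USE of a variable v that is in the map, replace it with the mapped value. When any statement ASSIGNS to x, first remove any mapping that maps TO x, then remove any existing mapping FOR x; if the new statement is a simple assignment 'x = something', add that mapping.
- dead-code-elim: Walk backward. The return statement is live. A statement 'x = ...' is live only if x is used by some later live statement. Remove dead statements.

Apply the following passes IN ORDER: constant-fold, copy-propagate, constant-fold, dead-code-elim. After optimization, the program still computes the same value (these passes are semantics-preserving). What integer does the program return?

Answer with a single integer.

Answer: 8

Derivation:
Initial IR:
  b = 3
  z = b + 1
  d = 8 + 0
  x = 7 * 8
  t = 8
  return t
After constant-fold (6 stmts):
  b = 3
  z = b + 1
  d = 8
  x = 56
  t = 8
  return t
After copy-propagate (6 stmts):
  b = 3
  z = 3 + 1
  d = 8
  x = 56
  t = 8
  return 8
After constant-fold (6 stmts):
  b = 3
  z = 4
  d = 8
  x = 56
  t = 8
  return 8
After dead-code-elim (1 stmts):
  return 8
Evaluate:
  b = 3  =>  b = 3
  z = b + 1  =>  z = 4
  d = 8 + 0  =>  d = 8
  x = 7 * 8  =>  x = 56
  t = 8  =>  t = 8
  return t = 8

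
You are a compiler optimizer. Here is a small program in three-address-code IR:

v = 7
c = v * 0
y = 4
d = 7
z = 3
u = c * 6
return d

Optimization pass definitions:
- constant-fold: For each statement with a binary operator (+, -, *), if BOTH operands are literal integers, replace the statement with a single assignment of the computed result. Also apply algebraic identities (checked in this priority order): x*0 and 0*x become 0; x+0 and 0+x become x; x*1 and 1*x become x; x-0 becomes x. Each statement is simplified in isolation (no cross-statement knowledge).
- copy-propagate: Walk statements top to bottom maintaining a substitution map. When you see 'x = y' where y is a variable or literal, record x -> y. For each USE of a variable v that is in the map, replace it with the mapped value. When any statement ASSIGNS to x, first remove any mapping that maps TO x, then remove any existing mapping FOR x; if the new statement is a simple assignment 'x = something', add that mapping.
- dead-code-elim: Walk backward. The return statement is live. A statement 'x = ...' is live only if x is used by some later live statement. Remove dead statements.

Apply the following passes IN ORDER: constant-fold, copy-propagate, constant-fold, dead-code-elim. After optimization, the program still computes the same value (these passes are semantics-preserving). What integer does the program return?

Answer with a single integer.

Answer: 7

Derivation:
Initial IR:
  v = 7
  c = v * 0
  y = 4
  d = 7
  z = 3
  u = c * 6
  return d
After constant-fold (7 stmts):
  v = 7
  c = 0
  y = 4
  d = 7
  z = 3
  u = c * 6
  return d
After copy-propagate (7 stmts):
  v = 7
  c = 0
  y = 4
  d = 7
  z = 3
  u = 0 * 6
  return 7
After constant-fold (7 stmts):
  v = 7
  c = 0
  y = 4
  d = 7
  z = 3
  u = 0
  return 7
After dead-code-elim (1 stmts):
  return 7
Evaluate:
  v = 7  =>  v = 7
  c = v * 0  =>  c = 0
  y = 4  =>  y = 4
  d = 7  =>  d = 7
  z = 3  =>  z = 3
  u = c * 6  =>  u = 0
  return d = 7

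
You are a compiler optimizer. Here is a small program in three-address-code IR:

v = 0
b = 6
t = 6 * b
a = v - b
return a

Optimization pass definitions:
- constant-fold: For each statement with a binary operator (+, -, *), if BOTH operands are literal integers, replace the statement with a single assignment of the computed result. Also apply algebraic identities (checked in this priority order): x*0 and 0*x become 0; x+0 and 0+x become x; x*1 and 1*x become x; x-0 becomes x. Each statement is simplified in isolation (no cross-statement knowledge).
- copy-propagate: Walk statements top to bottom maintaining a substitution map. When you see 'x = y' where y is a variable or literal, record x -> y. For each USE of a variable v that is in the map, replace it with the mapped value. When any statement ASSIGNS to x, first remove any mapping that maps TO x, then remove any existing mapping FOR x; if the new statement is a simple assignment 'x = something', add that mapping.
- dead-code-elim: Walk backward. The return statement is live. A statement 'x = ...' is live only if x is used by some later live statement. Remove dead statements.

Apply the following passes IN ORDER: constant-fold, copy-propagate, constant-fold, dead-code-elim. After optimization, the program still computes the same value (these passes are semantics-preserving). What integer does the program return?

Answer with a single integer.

Answer: -6

Derivation:
Initial IR:
  v = 0
  b = 6
  t = 6 * b
  a = v - b
  return a
After constant-fold (5 stmts):
  v = 0
  b = 6
  t = 6 * b
  a = v - b
  return a
After copy-propagate (5 stmts):
  v = 0
  b = 6
  t = 6 * 6
  a = 0 - 6
  return a
After constant-fold (5 stmts):
  v = 0
  b = 6
  t = 36
  a = -6
  return a
After dead-code-elim (2 stmts):
  a = -6
  return a
Evaluate:
  v = 0  =>  v = 0
  b = 6  =>  b = 6
  t = 6 * b  =>  t = 36
  a = v - b  =>  a = -6
  return a = -6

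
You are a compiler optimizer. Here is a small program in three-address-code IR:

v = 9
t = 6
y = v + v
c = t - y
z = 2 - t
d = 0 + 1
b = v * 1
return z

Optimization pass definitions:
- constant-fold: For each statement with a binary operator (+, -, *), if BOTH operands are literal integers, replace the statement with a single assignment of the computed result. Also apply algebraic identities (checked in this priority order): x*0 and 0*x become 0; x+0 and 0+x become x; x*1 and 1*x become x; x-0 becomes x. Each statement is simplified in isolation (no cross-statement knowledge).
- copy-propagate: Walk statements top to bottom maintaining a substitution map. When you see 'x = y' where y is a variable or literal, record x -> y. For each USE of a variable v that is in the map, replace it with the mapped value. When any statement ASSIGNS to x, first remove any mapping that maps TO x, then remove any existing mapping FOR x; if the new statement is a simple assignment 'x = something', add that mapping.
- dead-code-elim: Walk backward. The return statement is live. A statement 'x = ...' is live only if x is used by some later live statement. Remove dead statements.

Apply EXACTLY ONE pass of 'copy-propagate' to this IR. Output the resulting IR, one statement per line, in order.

Answer: v = 9
t = 6
y = 9 + 9
c = 6 - y
z = 2 - 6
d = 0 + 1
b = 9 * 1
return z

Derivation:
Applying copy-propagate statement-by-statement:
  [1] v = 9  (unchanged)
  [2] t = 6  (unchanged)
  [3] y = v + v  -> y = 9 + 9
  [4] c = t - y  -> c = 6 - y
  [5] z = 2 - t  -> z = 2 - 6
  [6] d = 0 + 1  (unchanged)
  [7] b = v * 1  -> b = 9 * 1
  [8] return z  (unchanged)
Result (8 stmts):
  v = 9
  t = 6
  y = 9 + 9
  c = 6 - y
  z = 2 - 6
  d = 0 + 1
  b = 9 * 1
  return z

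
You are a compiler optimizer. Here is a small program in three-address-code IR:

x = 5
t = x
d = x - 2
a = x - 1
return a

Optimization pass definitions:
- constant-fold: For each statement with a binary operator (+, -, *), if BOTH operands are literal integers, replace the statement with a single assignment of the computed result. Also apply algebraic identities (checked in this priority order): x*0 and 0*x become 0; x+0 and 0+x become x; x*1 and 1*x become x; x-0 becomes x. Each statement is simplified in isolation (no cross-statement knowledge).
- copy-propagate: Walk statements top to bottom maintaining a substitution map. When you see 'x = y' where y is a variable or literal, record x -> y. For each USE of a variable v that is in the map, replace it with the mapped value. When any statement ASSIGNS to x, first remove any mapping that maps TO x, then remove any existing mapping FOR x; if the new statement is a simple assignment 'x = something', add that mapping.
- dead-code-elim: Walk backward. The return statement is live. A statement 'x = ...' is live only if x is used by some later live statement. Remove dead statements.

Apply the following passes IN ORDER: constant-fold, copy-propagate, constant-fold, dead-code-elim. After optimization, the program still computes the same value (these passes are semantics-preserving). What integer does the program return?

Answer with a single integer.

Initial IR:
  x = 5
  t = x
  d = x - 2
  a = x - 1
  return a
After constant-fold (5 stmts):
  x = 5
  t = x
  d = x - 2
  a = x - 1
  return a
After copy-propagate (5 stmts):
  x = 5
  t = 5
  d = 5 - 2
  a = 5 - 1
  return a
After constant-fold (5 stmts):
  x = 5
  t = 5
  d = 3
  a = 4
  return a
After dead-code-elim (2 stmts):
  a = 4
  return a
Evaluate:
  x = 5  =>  x = 5
  t = x  =>  t = 5
  d = x - 2  =>  d = 3
  a = x - 1  =>  a = 4
  return a = 4

Answer: 4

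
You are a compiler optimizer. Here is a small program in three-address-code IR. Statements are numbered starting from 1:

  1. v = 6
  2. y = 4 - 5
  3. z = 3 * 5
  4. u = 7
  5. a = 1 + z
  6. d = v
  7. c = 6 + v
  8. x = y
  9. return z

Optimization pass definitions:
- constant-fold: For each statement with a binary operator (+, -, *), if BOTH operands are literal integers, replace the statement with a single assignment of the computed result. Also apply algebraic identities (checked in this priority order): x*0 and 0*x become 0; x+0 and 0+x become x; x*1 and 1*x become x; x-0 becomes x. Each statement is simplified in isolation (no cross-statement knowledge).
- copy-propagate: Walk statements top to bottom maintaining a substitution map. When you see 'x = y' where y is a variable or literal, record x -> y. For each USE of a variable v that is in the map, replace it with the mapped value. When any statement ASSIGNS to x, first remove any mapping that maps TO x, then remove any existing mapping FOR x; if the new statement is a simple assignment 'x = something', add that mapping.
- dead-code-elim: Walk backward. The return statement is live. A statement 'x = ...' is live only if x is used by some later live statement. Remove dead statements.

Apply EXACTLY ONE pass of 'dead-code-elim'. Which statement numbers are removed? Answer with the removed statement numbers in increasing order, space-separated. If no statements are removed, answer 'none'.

Backward liveness scan:
Stmt 1 'v = 6': DEAD (v not in live set [])
Stmt 2 'y = 4 - 5': DEAD (y not in live set [])
Stmt 3 'z = 3 * 5': KEEP (z is live); live-in = []
Stmt 4 'u = 7': DEAD (u not in live set ['z'])
Stmt 5 'a = 1 + z': DEAD (a not in live set ['z'])
Stmt 6 'd = v': DEAD (d not in live set ['z'])
Stmt 7 'c = 6 + v': DEAD (c not in live set ['z'])
Stmt 8 'x = y': DEAD (x not in live set ['z'])
Stmt 9 'return z': KEEP (return); live-in = ['z']
Removed statement numbers: [1, 2, 4, 5, 6, 7, 8]
Surviving IR:
  z = 3 * 5
  return z

Answer: 1 2 4 5 6 7 8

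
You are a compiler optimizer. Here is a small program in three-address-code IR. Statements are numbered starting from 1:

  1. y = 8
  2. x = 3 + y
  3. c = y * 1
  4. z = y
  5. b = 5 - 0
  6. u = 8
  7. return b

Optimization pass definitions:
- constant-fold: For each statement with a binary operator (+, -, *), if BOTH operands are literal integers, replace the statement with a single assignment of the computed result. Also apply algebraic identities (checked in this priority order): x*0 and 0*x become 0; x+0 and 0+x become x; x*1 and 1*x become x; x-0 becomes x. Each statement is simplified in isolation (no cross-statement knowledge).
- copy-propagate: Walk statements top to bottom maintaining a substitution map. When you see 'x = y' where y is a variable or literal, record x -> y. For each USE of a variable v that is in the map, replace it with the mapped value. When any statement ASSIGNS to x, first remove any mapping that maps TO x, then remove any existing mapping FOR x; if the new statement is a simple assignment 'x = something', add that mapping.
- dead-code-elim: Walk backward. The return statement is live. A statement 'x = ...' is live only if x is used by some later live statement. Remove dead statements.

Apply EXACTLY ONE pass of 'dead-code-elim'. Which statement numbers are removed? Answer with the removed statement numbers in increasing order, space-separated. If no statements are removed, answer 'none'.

Answer: 1 2 3 4 6

Derivation:
Backward liveness scan:
Stmt 1 'y = 8': DEAD (y not in live set [])
Stmt 2 'x = 3 + y': DEAD (x not in live set [])
Stmt 3 'c = y * 1': DEAD (c not in live set [])
Stmt 4 'z = y': DEAD (z not in live set [])
Stmt 5 'b = 5 - 0': KEEP (b is live); live-in = []
Stmt 6 'u = 8': DEAD (u not in live set ['b'])
Stmt 7 'return b': KEEP (return); live-in = ['b']
Removed statement numbers: [1, 2, 3, 4, 6]
Surviving IR:
  b = 5 - 0
  return b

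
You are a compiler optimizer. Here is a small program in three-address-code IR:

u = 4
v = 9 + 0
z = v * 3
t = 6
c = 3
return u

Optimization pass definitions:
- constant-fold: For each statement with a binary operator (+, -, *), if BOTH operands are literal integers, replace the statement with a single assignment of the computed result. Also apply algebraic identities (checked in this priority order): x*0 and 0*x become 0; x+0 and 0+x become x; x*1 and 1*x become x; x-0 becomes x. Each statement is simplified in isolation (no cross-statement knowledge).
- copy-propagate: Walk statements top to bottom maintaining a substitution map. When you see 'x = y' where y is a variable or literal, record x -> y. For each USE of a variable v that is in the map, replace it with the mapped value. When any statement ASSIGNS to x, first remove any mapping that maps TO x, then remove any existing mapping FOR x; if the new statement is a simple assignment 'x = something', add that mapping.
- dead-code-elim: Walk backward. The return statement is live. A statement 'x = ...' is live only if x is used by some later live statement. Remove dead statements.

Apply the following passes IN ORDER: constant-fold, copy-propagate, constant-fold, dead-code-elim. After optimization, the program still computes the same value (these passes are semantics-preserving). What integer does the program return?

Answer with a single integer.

Initial IR:
  u = 4
  v = 9 + 0
  z = v * 3
  t = 6
  c = 3
  return u
After constant-fold (6 stmts):
  u = 4
  v = 9
  z = v * 3
  t = 6
  c = 3
  return u
After copy-propagate (6 stmts):
  u = 4
  v = 9
  z = 9 * 3
  t = 6
  c = 3
  return 4
After constant-fold (6 stmts):
  u = 4
  v = 9
  z = 27
  t = 6
  c = 3
  return 4
After dead-code-elim (1 stmts):
  return 4
Evaluate:
  u = 4  =>  u = 4
  v = 9 + 0  =>  v = 9
  z = v * 3  =>  z = 27
  t = 6  =>  t = 6
  c = 3  =>  c = 3
  return u = 4

Answer: 4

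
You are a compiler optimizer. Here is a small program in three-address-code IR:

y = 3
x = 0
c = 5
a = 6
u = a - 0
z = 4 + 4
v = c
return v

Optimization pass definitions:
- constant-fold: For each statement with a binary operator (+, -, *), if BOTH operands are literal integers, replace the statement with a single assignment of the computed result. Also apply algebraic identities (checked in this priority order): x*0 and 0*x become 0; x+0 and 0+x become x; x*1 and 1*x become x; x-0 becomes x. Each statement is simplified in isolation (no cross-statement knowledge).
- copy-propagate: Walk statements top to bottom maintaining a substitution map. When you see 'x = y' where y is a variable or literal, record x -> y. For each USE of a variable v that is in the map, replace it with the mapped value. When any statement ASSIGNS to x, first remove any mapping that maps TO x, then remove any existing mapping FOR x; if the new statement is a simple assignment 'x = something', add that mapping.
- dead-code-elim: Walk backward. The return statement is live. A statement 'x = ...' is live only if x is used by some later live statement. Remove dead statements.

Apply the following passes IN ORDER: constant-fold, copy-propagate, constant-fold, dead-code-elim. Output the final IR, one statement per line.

Initial IR:
  y = 3
  x = 0
  c = 5
  a = 6
  u = a - 0
  z = 4 + 4
  v = c
  return v
After constant-fold (8 stmts):
  y = 3
  x = 0
  c = 5
  a = 6
  u = a
  z = 8
  v = c
  return v
After copy-propagate (8 stmts):
  y = 3
  x = 0
  c = 5
  a = 6
  u = 6
  z = 8
  v = 5
  return 5
After constant-fold (8 stmts):
  y = 3
  x = 0
  c = 5
  a = 6
  u = 6
  z = 8
  v = 5
  return 5
After dead-code-elim (1 stmts):
  return 5

Answer: return 5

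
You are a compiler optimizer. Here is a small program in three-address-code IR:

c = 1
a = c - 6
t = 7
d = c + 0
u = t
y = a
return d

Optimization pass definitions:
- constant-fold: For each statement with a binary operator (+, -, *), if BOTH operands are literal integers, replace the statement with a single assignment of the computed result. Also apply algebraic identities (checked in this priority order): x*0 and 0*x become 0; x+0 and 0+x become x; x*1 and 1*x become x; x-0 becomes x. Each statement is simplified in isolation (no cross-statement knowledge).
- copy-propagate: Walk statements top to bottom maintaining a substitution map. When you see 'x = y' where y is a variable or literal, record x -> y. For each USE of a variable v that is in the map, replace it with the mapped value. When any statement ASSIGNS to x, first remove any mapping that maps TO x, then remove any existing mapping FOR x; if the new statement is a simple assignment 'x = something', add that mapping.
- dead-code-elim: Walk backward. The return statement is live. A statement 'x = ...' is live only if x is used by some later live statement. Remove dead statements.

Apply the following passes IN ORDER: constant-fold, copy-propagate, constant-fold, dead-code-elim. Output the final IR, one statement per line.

Answer: return 1

Derivation:
Initial IR:
  c = 1
  a = c - 6
  t = 7
  d = c + 0
  u = t
  y = a
  return d
After constant-fold (7 stmts):
  c = 1
  a = c - 6
  t = 7
  d = c
  u = t
  y = a
  return d
After copy-propagate (7 stmts):
  c = 1
  a = 1 - 6
  t = 7
  d = 1
  u = 7
  y = a
  return 1
After constant-fold (7 stmts):
  c = 1
  a = -5
  t = 7
  d = 1
  u = 7
  y = a
  return 1
After dead-code-elim (1 stmts):
  return 1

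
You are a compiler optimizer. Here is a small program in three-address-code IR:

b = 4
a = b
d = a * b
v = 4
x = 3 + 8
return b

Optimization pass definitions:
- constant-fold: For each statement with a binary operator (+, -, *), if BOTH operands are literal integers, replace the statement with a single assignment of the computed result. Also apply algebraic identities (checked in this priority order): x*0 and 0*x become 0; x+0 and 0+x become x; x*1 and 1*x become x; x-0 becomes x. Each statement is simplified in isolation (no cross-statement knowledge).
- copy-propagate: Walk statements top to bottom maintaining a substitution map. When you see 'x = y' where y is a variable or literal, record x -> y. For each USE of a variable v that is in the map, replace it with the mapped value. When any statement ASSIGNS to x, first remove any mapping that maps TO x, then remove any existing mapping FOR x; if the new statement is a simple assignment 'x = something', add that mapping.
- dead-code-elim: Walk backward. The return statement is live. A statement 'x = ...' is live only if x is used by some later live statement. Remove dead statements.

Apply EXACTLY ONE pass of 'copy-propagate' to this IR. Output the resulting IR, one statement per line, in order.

Answer: b = 4
a = 4
d = 4 * 4
v = 4
x = 3 + 8
return 4

Derivation:
Applying copy-propagate statement-by-statement:
  [1] b = 4  (unchanged)
  [2] a = b  -> a = 4
  [3] d = a * b  -> d = 4 * 4
  [4] v = 4  (unchanged)
  [5] x = 3 + 8  (unchanged)
  [6] return b  -> return 4
Result (6 stmts):
  b = 4
  a = 4
  d = 4 * 4
  v = 4
  x = 3 + 8
  return 4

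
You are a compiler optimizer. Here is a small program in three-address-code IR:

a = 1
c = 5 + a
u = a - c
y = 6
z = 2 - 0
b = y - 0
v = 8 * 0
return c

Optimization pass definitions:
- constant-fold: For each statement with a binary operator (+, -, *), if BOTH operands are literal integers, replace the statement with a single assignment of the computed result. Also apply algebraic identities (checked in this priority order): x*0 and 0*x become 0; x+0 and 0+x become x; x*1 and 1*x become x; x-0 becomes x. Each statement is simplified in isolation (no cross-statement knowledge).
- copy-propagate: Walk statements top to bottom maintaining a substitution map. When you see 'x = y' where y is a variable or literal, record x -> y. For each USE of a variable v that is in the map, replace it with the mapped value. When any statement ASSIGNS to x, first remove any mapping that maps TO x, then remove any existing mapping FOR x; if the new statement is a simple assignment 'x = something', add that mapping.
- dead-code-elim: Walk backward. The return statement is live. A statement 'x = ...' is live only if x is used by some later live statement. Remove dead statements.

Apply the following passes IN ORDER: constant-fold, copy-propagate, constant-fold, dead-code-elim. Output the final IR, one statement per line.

Answer: c = 6
return c

Derivation:
Initial IR:
  a = 1
  c = 5 + a
  u = a - c
  y = 6
  z = 2 - 0
  b = y - 0
  v = 8 * 0
  return c
After constant-fold (8 stmts):
  a = 1
  c = 5 + a
  u = a - c
  y = 6
  z = 2
  b = y
  v = 0
  return c
After copy-propagate (8 stmts):
  a = 1
  c = 5 + 1
  u = 1 - c
  y = 6
  z = 2
  b = 6
  v = 0
  return c
After constant-fold (8 stmts):
  a = 1
  c = 6
  u = 1 - c
  y = 6
  z = 2
  b = 6
  v = 0
  return c
After dead-code-elim (2 stmts):
  c = 6
  return c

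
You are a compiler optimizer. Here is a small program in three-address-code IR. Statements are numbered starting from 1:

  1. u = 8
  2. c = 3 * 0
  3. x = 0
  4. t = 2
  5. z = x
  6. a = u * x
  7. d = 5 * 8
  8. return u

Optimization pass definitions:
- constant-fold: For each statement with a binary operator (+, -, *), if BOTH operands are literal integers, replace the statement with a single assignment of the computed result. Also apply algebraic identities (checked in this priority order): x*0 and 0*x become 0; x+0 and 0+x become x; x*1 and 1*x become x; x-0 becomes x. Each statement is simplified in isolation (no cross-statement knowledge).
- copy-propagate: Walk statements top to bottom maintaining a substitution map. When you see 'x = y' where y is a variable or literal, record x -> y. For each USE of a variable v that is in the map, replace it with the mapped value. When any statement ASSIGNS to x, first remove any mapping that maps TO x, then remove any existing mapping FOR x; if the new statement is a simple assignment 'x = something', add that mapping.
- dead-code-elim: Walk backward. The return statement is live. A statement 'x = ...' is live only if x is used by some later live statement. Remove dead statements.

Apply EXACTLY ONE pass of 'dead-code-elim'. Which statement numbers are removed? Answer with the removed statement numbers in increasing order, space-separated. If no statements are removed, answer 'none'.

Answer: 2 3 4 5 6 7

Derivation:
Backward liveness scan:
Stmt 1 'u = 8': KEEP (u is live); live-in = []
Stmt 2 'c = 3 * 0': DEAD (c not in live set ['u'])
Stmt 3 'x = 0': DEAD (x not in live set ['u'])
Stmt 4 't = 2': DEAD (t not in live set ['u'])
Stmt 5 'z = x': DEAD (z not in live set ['u'])
Stmt 6 'a = u * x': DEAD (a not in live set ['u'])
Stmt 7 'd = 5 * 8': DEAD (d not in live set ['u'])
Stmt 8 'return u': KEEP (return); live-in = ['u']
Removed statement numbers: [2, 3, 4, 5, 6, 7]
Surviving IR:
  u = 8
  return u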